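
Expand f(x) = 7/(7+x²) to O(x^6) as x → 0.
1 - x**2/7 + x**4/49 + O(x**6)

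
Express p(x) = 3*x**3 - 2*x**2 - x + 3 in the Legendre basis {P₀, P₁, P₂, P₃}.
(7/3)P₀ + (4/5)P₁ + (-4/3)P₂ + (6/5)P₃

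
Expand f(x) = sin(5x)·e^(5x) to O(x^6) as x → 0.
5*x + 25*x**2 + 125*x**3/3 - 625*x**5/6 + O(x**6)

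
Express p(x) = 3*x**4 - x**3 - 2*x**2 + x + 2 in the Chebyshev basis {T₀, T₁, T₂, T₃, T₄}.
(17/8)T₀ + (1/4)T₁ + (1/2)T₂ + (-1/4)T₃ + (3/8)T₄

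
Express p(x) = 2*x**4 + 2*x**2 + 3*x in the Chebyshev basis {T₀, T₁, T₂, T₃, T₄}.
(7/4)T₀ + (3)T₁ + (2)T₂ + (1/4)T₄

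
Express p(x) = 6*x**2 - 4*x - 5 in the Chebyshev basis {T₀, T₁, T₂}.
(-2)T₀ + (-4)T₁ + (3)T₂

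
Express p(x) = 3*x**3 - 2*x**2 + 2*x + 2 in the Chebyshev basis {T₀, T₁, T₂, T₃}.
T₀ + (17/4)T₁ - T₂ + (3/4)T₃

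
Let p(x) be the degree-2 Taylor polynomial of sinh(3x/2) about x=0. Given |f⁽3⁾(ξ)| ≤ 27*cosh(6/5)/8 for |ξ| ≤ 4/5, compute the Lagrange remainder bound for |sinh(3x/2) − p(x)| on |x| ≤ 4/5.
36*cosh(6/5)/125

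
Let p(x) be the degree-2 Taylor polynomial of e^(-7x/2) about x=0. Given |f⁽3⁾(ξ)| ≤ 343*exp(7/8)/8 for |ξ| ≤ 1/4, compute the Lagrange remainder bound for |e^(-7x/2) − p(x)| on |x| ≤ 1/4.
343*exp(7/8)/3072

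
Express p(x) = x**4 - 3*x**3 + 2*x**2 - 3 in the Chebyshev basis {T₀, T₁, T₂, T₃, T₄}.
(-13/8)T₀ + (-9/4)T₁ + (3/2)T₂ + (-3/4)T₃ + (1/8)T₄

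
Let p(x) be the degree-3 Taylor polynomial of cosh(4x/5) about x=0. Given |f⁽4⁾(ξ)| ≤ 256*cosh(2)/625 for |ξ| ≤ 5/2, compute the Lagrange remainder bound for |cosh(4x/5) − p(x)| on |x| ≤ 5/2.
2*cosh(2)/3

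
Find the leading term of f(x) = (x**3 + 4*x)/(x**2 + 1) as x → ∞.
x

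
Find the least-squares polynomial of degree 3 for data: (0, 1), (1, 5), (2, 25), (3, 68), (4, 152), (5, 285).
37/42 + (437/252)x + (37/42)x² + (73/36)x³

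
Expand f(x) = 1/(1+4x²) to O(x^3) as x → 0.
1 - 4*x**2 + O(x**3)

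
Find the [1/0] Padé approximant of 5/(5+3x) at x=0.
1 - 3*x/5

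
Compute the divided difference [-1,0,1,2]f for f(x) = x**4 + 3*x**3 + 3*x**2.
5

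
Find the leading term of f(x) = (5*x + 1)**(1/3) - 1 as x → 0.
5*x/3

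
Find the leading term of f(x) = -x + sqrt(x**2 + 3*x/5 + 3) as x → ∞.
3/10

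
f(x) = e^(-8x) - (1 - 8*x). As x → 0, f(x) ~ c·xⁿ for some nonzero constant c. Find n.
2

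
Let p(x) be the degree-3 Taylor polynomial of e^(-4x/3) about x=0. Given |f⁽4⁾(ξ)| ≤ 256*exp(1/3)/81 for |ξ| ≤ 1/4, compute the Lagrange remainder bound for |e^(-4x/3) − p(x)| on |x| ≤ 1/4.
exp(1/3)/1944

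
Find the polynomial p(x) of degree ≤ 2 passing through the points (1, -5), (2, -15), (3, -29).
-2*x**2 - 4*x + 1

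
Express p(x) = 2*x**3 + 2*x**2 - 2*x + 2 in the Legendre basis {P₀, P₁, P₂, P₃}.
(8/3)P₀ + (-4/5)P₁ + (4/3)P₂ + (4/5)P₃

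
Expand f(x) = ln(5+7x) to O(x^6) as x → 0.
log(5) + 7*x/5 - 49*x**2/50 + 343*x**3/375 - 2401*x**4/2500 + 16807*x**5/15625 + O(x**6)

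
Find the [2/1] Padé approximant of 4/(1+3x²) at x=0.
4 - 12*x**2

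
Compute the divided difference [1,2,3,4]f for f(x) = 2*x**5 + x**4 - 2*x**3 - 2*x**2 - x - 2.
138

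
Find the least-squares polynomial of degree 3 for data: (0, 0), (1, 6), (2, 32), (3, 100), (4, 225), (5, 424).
3/14 + (-23/84)x + (17/7)x² + (35/12)x³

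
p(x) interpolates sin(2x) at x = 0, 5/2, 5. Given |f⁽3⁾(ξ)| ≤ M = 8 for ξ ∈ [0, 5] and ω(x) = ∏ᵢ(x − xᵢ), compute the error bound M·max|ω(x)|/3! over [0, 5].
125*sqrt(3)/27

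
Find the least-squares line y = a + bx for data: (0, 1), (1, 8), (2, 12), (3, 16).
a = 19/10, b = 49/10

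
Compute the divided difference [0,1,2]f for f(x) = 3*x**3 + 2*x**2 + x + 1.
11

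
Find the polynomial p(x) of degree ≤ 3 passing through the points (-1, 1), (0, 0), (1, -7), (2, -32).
-2*x**3 - 3*x**2 - 2*x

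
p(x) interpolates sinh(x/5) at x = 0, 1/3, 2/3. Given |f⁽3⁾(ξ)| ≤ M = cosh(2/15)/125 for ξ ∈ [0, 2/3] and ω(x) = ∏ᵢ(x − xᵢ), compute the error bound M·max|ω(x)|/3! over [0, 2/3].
sqrt(3)*cosh(2/15)/91125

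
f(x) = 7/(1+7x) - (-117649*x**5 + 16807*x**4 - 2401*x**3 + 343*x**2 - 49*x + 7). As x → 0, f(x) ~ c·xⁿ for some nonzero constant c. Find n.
6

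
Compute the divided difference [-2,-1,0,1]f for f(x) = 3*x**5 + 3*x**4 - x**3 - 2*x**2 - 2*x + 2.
8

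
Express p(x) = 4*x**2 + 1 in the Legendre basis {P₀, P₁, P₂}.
(7/3)P₀ + (8/3)P₂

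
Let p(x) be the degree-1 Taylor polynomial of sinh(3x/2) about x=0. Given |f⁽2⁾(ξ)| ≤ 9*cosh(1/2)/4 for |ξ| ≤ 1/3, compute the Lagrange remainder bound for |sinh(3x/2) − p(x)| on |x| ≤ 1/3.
cosh(1/2)/8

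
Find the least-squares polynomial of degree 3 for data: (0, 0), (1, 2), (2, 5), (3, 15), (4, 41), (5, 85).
13/126 + (2279/756)x + (-601/252)x² + (28/27)x³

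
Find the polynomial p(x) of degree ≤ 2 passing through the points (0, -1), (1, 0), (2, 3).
x**2 - 1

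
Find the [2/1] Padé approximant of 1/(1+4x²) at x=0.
1 - 4*x**2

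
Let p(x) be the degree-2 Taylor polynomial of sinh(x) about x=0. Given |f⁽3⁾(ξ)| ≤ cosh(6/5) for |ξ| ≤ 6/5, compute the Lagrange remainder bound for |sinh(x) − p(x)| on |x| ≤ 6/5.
36*cosh(6/5)/125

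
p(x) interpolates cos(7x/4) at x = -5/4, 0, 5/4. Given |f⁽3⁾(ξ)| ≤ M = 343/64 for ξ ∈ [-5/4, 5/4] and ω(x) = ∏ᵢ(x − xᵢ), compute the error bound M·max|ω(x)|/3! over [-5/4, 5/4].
42875*sqrt(3)/110592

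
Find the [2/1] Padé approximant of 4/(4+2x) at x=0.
1/(x/2 + 1)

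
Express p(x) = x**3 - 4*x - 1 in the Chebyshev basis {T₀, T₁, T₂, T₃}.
-T₀ + (-13/4)T₁ + (1/4)T₃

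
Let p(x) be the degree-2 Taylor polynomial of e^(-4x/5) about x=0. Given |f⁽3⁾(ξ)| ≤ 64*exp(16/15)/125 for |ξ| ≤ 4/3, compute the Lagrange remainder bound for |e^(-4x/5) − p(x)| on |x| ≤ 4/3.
2048*exp(16/15)/10125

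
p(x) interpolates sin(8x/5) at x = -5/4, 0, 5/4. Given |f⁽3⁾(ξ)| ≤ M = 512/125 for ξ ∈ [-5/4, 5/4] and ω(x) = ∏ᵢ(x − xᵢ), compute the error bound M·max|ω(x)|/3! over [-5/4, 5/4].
8*sqrt(3)/27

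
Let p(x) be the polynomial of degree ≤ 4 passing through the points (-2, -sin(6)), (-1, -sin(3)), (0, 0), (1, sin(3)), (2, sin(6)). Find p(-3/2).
-7*sin(3)/8 - 5*sin(6)/16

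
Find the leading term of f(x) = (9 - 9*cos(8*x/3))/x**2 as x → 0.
32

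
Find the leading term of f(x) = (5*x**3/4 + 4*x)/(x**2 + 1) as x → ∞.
5*x/4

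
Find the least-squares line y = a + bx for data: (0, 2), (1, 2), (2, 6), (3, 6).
a = 8/5, b = 8/5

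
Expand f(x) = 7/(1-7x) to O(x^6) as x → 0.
7 + 49*x + 343*x**2 + 2401*x**3 + 16807*x**4 + 117649*x**5 + O(x**6)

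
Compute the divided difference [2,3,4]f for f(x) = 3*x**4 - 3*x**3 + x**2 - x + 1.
139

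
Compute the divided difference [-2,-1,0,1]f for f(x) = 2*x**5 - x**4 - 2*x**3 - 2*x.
10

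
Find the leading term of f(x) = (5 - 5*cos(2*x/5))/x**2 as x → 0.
2/5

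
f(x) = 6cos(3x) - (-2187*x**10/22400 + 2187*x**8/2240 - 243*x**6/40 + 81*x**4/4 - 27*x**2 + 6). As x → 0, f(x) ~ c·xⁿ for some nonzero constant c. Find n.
12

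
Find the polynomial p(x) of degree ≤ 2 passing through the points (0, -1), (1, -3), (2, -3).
x**2 - 3*x - 1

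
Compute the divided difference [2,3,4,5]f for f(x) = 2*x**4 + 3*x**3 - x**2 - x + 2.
31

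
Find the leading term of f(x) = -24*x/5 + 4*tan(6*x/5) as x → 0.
288*x**3/125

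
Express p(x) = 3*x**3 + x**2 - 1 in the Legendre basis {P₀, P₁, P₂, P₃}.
(-2/3)P₀ + (9/5)P₁ + (2/3)P₂ + (6/5)P₃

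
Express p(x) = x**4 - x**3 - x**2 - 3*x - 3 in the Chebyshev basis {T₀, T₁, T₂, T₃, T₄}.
(-25/8)T₀ + (-15/4)T₁ + (-1/4)T₃ + (1/8)T₄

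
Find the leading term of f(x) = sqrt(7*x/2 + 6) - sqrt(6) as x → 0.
7*sqrt(6)*x/24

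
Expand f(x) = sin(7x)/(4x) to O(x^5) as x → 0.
7/4 - 343*x**2/24 + 16807*x**4/480 + O(x**5)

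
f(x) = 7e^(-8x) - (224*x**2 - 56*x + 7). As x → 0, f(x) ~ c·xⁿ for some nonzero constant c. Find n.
3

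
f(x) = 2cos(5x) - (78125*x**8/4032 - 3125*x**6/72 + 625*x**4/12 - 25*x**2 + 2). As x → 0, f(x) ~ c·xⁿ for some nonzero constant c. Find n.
10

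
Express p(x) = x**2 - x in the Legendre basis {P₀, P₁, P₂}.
(1/3)P₀ - P₁ + (2/3)P₂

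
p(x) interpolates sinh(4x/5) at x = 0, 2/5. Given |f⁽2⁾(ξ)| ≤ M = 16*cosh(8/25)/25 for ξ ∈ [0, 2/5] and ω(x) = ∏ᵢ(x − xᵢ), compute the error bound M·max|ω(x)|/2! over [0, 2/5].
8*cosh(8/25)/625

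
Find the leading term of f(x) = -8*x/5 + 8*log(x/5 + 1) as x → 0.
-4*x**2/25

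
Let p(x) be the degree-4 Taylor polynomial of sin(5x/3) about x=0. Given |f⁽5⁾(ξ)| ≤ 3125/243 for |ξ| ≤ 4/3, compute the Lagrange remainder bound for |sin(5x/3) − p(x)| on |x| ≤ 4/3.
80000/177147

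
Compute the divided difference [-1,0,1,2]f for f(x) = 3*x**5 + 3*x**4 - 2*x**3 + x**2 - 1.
19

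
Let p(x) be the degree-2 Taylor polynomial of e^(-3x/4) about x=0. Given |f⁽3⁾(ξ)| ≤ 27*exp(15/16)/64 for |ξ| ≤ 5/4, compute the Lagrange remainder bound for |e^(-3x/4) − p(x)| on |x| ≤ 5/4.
1125*exp(15/16)/8192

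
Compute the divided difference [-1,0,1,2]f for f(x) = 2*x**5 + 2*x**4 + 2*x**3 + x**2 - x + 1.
16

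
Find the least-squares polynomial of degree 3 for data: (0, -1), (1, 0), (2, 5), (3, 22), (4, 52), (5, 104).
-41/42 + (11/252)x + (-5/42)x² + (31/36)x³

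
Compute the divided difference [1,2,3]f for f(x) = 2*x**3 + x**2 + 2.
13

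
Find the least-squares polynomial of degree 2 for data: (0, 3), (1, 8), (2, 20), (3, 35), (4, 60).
22/7 + (127/70)x + (43/14)x²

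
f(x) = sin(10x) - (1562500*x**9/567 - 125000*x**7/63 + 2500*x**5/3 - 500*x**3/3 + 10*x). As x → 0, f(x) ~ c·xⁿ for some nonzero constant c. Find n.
11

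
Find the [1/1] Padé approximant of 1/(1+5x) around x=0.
1/(5*x + 1)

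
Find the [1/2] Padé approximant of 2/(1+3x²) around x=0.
2/(3*x**2 + 1)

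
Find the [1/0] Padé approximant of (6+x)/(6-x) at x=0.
x/3 + 1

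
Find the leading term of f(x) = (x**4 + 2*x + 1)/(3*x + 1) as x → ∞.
x**3/3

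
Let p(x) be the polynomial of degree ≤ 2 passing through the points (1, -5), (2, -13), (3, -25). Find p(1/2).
-5/2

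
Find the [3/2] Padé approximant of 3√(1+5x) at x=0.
(375*x**3/32 + 675*x**2/16 + 45*x/2 + 3)/(75*x**2/16 + 5*x + 1)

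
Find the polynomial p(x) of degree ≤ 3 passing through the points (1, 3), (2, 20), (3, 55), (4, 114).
x**3 + 3*x**2 + x - 2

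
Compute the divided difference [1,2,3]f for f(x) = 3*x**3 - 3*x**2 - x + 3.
15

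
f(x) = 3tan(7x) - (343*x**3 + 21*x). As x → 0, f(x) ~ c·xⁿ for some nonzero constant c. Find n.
5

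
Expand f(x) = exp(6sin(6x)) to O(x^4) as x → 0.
1 + 36*x + 648*x**2 + 7560*x**3 + O(x**4)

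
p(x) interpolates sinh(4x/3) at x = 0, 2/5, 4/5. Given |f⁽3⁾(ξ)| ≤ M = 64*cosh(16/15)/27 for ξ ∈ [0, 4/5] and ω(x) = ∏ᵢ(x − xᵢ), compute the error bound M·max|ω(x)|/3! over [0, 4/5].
512*sqrt(3)*cosh(16/15)/91125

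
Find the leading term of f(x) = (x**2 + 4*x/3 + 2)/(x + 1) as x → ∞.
x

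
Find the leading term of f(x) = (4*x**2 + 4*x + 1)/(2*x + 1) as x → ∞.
2*x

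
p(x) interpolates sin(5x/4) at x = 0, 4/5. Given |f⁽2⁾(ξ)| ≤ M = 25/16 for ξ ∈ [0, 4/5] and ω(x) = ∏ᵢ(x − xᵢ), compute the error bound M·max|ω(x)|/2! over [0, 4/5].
1/8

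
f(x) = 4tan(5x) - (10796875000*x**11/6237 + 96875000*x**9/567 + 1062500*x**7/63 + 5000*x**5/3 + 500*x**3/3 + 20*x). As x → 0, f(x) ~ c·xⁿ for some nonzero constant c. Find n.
13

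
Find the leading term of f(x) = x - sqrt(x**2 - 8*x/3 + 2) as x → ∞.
4/3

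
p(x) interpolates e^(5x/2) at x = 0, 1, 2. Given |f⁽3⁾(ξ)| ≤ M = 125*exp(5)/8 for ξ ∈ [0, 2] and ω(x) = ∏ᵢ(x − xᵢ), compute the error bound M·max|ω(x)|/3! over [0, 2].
125*sqrt(3)*exp(5)/216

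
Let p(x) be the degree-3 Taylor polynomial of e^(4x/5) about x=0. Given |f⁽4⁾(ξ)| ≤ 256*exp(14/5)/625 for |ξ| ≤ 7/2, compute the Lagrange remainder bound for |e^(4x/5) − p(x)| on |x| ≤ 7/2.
4802*exp(14/5)/1875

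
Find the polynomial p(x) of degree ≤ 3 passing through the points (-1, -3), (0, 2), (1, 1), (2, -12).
-x**3 - 3*x**2 + 3*x + 2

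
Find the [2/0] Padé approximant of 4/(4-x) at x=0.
x**2/16 + x/4 + 1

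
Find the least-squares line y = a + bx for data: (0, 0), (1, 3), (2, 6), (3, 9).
a = 0, b = 3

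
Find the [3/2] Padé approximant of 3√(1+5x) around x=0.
(375*x**3/32 + 675*x**2/16 + 45*x/2 + 3)/(75*x**2/16 + 5*x + 1)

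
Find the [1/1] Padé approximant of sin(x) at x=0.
x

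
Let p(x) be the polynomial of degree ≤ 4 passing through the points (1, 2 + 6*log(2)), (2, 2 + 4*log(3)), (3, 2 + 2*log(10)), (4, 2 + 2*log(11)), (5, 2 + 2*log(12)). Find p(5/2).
2 + log(30*11**(11/16)*2**(17/64)*3**(59/64)*5**(13/32)/11)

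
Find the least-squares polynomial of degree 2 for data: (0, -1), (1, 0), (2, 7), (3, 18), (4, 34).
-8/7 + (-32/35)x + (17/7)x²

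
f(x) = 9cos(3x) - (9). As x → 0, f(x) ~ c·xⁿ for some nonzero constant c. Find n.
2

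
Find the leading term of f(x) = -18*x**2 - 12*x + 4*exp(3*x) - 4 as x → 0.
18*x**3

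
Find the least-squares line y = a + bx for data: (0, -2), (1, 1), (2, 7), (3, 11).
a = -5/2, b = 9/2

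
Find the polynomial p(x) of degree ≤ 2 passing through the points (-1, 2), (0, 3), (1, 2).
3 - x**2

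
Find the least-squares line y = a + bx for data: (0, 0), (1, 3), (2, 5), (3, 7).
a = 3/10, b = 23/10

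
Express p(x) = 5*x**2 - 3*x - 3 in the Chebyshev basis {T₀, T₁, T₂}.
(-1/2)T₀ + (-3)T₁ + (5/2)T₂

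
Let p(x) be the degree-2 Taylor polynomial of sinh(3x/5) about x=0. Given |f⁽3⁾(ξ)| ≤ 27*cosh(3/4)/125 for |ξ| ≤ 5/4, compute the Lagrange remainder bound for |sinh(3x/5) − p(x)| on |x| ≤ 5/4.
9*cosh(3/4)/128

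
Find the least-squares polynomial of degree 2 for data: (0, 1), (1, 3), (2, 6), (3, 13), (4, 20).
1 + (4/5)x + x²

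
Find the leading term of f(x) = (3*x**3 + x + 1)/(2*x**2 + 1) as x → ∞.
3*x/2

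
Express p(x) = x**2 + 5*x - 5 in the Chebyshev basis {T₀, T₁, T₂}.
(-9/2)T₀ + (5)T₁ + (1/2)T₂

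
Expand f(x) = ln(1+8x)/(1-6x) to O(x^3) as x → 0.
8*x + 16*x**2 + O(x**3)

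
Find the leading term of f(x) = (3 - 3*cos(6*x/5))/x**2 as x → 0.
54/25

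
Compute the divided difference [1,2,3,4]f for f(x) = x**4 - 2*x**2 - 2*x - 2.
10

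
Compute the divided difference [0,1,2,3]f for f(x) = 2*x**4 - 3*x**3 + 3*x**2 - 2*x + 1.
9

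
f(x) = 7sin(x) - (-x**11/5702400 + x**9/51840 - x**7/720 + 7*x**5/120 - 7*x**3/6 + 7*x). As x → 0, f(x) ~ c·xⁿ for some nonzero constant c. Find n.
13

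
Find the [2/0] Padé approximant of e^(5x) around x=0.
25*x**2/2 + 5*x + 1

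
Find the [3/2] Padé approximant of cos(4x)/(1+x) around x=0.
(136*x**3/21 - 136*x**2/21 - x + 1)/(11*x**2/21 + 1)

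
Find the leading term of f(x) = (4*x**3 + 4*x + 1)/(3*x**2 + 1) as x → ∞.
4*x/3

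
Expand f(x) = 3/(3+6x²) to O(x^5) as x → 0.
1 - 2*x**2 + 4*x**4 + O(x**5)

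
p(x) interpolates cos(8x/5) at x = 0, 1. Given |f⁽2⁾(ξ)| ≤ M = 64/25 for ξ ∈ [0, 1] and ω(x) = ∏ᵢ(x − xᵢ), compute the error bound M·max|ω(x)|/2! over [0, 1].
8/25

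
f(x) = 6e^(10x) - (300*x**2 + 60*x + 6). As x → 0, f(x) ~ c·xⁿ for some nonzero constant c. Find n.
3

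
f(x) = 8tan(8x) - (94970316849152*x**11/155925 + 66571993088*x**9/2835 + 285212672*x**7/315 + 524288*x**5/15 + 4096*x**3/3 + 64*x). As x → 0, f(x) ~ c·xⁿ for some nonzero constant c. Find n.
13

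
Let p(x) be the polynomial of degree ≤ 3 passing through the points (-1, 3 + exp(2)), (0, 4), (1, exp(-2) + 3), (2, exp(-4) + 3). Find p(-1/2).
(-5*exp(2) + 1 + (5*exp(2) + 63)*exp(4))*exp(-4)/16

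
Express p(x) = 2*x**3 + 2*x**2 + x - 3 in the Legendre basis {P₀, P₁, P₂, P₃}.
(-7/3)P₀ + (11/5)P₁ + (4/3)P₂ + (4/5)P₃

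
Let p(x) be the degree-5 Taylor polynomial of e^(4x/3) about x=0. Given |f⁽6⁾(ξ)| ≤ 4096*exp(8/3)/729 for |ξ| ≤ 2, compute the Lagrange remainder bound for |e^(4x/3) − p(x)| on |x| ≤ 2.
16384*exp(8/3)/32805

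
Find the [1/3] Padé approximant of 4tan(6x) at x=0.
24*x/(1 - 12*x**2)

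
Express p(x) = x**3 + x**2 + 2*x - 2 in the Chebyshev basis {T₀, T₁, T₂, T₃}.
(-3/2)T₀ + (11/4)T₁ + (1/2)T₂ + (1/4)T₃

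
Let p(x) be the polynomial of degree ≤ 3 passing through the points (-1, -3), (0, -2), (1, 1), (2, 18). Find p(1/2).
-3/2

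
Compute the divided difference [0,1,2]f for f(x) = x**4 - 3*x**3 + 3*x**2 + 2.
1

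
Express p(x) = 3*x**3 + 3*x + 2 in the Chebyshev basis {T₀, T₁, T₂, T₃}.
(2)T₀ + (21/4)T₁ + (3/4)T₃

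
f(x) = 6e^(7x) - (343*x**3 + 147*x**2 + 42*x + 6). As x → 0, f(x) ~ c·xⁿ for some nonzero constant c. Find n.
4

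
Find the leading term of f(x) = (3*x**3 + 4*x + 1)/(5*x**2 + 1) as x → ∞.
3*x/5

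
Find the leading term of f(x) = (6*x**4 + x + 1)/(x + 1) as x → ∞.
6*x**3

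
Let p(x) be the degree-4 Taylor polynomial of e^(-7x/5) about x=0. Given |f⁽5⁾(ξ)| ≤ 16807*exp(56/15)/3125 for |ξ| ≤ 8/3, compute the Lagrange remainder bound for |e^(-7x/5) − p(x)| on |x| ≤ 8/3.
68841472*exp(56/15)/11390625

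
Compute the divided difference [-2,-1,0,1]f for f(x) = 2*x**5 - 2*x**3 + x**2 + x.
8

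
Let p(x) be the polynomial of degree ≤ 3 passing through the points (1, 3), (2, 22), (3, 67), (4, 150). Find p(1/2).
-1/2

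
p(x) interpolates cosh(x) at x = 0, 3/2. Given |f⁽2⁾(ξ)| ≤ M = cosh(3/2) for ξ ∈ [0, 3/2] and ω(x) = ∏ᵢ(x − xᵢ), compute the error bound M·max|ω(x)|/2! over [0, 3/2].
9*cosh(3/2)/32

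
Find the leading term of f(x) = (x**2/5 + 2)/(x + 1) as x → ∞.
x/5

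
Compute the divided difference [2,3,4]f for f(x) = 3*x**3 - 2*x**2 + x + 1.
25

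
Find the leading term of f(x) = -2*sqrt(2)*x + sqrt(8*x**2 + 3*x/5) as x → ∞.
3*sqrt(2)/40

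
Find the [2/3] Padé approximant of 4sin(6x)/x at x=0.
(24 - 504*x**2/5)/(9*x**2/5 + 1)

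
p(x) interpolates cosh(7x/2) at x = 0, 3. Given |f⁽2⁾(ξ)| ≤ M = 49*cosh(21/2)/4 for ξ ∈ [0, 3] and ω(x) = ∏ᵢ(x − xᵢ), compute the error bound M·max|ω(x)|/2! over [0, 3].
441*cosh(21/2)/32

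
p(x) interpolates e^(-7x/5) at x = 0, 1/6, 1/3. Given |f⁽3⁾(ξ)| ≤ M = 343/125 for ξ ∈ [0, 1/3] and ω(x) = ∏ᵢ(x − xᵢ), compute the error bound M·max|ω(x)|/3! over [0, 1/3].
343*sqrt(3)/729000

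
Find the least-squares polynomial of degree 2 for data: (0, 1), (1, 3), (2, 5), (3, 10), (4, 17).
44/35 + (13/70)x + (13/14)x²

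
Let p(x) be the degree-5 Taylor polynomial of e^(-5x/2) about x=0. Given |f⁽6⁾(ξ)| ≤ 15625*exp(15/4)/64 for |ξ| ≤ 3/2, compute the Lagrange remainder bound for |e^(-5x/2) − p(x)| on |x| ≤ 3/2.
253125*exp(15/4)/65536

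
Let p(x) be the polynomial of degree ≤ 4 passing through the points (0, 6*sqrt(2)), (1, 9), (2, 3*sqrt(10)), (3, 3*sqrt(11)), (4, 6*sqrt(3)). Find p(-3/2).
-6237/32 - 1155*sqrt(11)/32 + 945*sqrt(3)/64 + 3465*sqrt(2)/64 + 4455*sqrt(10)/64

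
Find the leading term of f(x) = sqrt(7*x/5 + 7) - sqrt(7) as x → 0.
sqrt(7)*x/10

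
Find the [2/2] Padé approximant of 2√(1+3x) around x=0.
(45*x**2/8 + 15*x/2 + 2)/(9*x**2/16 + 9*x/4 + 1)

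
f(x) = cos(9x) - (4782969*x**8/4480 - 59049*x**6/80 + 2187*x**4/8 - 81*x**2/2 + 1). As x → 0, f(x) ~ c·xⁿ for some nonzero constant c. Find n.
10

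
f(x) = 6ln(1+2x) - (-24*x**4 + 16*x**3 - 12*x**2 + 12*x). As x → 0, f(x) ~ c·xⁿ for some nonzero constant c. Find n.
5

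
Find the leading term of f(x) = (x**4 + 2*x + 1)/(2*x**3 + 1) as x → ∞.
x/2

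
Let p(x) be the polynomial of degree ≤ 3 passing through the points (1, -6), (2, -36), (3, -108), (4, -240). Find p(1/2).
-9/8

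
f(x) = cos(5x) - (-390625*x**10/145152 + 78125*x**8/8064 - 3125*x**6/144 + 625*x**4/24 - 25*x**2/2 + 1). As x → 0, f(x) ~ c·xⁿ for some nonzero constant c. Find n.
12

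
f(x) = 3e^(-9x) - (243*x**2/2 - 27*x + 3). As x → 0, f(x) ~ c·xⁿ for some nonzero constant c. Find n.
3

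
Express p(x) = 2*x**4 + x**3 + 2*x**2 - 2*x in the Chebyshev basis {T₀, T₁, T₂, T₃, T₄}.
(7/4)T₀ + (-5/4)T₁ + (2)T₂ + (1/4)T₃ + (1/4)T₄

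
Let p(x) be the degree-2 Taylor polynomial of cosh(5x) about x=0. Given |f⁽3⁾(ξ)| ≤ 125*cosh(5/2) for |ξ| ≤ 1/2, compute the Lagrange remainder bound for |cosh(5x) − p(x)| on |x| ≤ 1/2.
125*cosh(5/2)/48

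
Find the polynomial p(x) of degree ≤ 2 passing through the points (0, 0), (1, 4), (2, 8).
4*x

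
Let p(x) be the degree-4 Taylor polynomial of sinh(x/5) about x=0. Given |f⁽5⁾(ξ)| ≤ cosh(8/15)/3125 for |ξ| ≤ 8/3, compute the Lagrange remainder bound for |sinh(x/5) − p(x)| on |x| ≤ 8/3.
4096*cosh(8/15)/11390625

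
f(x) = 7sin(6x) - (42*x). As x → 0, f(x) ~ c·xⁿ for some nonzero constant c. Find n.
3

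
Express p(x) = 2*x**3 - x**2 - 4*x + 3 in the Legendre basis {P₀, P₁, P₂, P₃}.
(8/3)P₀ + (-14/5)P₁ + (-2/3)P₂ + (4/5)P₃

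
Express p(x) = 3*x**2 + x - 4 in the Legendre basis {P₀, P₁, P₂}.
(-3)P₀ + P₁ + (2)P₂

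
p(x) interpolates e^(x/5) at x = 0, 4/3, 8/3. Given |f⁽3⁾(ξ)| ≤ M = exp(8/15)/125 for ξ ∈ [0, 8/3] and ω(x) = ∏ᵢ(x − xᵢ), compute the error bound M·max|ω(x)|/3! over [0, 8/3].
64*sqrt(3)*exp(8/15)/91125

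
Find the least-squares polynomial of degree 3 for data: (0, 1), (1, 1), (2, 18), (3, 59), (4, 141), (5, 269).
62/63 + (-109/27)x + (155/63)x² + (49/27)x³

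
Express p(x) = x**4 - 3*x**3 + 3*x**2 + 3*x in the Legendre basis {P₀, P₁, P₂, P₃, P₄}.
(6/5)P₀ + (6/5)P₁ + (18/7)P₂ + (-6/5)P₃ + (8/35)P₄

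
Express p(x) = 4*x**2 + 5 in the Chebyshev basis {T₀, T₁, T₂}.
(7)T₀ + (2)T₂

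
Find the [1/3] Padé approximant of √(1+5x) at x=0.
(35*x/8 + 1)/(125*x**3/64 - 25*x**2/16 + 15*x/8 + 1)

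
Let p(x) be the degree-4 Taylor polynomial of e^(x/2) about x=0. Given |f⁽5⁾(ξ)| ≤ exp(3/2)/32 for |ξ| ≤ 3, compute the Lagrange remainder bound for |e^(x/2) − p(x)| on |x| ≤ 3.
81*exp(3/2)/1280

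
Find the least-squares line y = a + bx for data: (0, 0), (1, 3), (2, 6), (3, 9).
a = 0, b = 3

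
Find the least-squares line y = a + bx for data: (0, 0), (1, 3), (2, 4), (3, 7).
a = 1/5, b = 11/5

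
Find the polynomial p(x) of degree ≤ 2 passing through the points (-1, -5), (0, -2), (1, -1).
-x**2 + 2*x - 2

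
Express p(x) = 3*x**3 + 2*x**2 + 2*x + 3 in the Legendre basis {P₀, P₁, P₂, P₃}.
(11/3)P₀ + (19/5)P₁ + (4/3)P₂ + (6/5)P₃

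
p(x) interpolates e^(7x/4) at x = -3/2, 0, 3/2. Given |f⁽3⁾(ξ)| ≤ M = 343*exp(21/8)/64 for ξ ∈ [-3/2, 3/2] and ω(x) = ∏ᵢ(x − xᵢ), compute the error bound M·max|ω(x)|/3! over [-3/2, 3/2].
343*sqrt(3)*exp(21/8)/512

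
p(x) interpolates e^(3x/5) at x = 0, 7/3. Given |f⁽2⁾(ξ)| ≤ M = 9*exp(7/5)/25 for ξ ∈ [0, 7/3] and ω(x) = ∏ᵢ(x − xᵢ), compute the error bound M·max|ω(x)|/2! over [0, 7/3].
49*exp(7/5)/200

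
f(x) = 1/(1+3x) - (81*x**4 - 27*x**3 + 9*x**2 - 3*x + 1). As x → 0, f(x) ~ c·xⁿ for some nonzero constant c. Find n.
5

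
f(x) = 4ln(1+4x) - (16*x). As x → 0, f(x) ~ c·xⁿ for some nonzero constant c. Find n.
2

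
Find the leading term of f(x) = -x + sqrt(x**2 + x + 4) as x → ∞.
1/2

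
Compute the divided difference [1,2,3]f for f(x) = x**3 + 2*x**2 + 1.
8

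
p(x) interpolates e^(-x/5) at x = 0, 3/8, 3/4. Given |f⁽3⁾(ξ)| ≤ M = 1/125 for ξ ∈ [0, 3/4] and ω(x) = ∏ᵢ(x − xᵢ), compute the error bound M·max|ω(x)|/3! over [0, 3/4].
sqrt(3)/64000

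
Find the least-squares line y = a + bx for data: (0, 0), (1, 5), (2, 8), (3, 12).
a = 2/5, b = 39/10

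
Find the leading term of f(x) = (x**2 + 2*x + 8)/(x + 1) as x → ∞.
x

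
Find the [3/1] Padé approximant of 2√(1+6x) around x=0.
(-27*x**3/4 + 27*x**2/2 + 27*x/2 + 2)/(15*x/4 + 1)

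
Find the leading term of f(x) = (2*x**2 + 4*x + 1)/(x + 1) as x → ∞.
2*x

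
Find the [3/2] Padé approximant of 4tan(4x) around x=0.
(-256*x**3/15 + 16*x)/(1 - 32*x**2/5)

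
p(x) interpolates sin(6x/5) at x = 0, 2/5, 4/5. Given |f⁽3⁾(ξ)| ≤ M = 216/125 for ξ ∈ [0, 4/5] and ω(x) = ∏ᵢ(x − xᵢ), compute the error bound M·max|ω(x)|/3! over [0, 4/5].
64*sqrt(3)/15625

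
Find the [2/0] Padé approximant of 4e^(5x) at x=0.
50*x**2 + 20*x + 4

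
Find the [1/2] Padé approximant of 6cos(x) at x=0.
6/(x**2/2 + 1)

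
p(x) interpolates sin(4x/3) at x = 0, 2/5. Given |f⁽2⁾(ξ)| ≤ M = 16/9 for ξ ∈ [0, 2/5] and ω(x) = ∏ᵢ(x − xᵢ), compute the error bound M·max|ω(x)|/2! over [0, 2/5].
8/225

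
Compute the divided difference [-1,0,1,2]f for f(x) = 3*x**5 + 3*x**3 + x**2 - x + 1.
18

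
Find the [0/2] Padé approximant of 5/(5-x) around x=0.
1/(1 - x/5)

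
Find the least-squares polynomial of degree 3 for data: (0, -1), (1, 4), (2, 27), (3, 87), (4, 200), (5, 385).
-41/42 + (377/252)x + (5/12)x² + (53/18)x³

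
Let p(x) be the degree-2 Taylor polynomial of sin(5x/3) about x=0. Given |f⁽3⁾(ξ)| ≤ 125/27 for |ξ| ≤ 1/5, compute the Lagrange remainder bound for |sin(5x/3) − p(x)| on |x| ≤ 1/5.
1/162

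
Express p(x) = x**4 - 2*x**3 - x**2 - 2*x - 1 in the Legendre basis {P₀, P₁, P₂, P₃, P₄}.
(-17/15)P₀ + (-16/5)P₁ + (-2/21)P₂ + (-4/5)P₃ + (8/35)P₄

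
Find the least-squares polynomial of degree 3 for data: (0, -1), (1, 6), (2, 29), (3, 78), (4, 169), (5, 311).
-64/63 + (695/189)x + (359/252)x² + (223/108)x³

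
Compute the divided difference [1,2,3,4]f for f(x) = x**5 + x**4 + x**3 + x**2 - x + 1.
76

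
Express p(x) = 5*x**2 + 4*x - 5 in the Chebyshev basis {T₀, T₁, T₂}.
(-5/2)T₀ + (4)T₁ + (5/2)T₂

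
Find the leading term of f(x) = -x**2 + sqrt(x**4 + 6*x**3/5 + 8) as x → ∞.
3*x/5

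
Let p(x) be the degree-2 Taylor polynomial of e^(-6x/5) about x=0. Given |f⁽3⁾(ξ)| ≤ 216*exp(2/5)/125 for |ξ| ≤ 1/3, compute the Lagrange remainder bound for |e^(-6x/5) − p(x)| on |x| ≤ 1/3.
4*exp(2/5)/375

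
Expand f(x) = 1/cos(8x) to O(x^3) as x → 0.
1 + 32*x**2 + O(x**3)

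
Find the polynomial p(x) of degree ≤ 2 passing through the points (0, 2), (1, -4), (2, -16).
-3*x**2 - 3*x + 2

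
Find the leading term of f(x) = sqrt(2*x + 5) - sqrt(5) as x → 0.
sqrt(5)*x/5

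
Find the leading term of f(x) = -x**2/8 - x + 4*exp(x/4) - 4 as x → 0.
x**3/96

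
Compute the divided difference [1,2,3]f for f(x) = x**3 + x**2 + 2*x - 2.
7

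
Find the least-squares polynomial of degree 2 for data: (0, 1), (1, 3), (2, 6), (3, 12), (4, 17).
31/35 + (107/70)x + (9/14)x²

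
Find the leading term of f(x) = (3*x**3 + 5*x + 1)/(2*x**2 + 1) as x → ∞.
3*x/2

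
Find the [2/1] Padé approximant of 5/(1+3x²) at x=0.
5 - 15*x**2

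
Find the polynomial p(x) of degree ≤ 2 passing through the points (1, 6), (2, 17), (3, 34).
3*x**2 + 2*x + 1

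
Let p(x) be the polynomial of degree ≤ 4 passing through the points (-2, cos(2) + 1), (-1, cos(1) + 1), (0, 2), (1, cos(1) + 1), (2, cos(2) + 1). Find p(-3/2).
15*cos(2)/64 + 29/64 + 21*cos(1)/16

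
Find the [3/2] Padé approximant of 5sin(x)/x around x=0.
(5 - 7*x**2/12)/(x**2/20 + 1)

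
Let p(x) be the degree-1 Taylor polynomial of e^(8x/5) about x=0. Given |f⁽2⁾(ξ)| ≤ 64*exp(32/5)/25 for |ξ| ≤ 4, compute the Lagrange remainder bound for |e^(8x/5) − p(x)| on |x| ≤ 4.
512*exp(32/5)/25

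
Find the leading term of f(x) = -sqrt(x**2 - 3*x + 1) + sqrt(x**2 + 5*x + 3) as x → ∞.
4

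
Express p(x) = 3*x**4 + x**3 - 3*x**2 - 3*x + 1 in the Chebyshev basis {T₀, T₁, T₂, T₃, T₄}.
(5/8)T₀ + (-9/4)T₁ + (1/4)T₃ + (3/8)T₄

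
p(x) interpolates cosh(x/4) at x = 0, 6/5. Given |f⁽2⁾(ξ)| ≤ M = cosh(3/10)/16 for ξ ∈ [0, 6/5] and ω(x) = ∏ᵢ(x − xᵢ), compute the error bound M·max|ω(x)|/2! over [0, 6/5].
9*cosh(3/10)/800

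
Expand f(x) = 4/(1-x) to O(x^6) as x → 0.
4 + 4*x + 4*x**2 + 4*x**3 + 4*x**4 + 4*x**5 + O(x**6)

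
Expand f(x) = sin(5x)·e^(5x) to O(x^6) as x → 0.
5*x + 25*x**2 + 125*x**3/3 - 625*x**5/6 + O(x**6)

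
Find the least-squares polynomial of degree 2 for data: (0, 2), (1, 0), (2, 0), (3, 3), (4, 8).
71/35 + (-47/14)x + (17/14)x²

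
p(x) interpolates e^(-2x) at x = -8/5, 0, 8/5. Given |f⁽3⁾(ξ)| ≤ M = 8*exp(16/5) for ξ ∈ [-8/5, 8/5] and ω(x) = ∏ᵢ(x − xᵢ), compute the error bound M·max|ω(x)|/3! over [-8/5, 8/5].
4096*sqrt(3)*exp(16/5)/3375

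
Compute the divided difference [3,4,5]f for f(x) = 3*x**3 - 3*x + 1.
36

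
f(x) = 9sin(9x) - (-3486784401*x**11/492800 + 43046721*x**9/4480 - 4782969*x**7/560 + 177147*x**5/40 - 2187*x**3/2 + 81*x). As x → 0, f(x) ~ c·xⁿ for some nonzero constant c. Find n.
13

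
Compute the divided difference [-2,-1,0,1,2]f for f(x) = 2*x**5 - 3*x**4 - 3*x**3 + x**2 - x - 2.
-3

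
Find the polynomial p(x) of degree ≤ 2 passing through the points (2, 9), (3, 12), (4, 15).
3*x + 3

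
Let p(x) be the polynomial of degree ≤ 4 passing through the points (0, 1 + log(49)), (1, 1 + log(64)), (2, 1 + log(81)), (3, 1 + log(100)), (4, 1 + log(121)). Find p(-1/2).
1 + log(425329947*11**(35/64)*sqrt(2)*3**(13/16)*5**(3/16)*7**(59/64)/1048576000)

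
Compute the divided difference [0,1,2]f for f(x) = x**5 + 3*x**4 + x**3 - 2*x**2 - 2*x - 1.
37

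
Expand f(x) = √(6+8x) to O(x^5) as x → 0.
sqrt(6) + 2*sqrt(6)*x/3 - 2*sqrt(6)*x**2/9 + 4*sqrt(6)*x**3/27 - 10*sqrt(6)*x**4/81 + O(x**5)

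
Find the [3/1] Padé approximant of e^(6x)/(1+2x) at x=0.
(9*x**3/4 + 9*x**2/2 + 21*x/8 + 1)/(1 - 11*x/8)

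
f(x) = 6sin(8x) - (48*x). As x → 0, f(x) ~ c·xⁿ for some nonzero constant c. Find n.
3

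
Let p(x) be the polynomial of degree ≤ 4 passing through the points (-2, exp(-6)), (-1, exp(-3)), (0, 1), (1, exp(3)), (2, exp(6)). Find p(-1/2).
(-5 + 60*exp(3) + (-20*exp(3) + 90 + 3*exp(6))*exp(6))*exp(-6)/128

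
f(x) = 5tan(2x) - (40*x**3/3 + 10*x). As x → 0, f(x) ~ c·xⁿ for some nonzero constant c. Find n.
5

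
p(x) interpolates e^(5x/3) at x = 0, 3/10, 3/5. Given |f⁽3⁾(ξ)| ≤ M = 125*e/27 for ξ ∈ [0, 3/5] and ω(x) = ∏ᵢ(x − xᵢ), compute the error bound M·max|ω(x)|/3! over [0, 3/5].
sqrt(3)*e/216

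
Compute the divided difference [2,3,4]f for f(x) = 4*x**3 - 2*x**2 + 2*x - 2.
34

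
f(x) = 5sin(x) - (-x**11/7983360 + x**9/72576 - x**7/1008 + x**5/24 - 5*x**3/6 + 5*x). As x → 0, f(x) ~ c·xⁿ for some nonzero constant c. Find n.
13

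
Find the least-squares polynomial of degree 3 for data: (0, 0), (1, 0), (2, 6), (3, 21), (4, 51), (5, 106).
-31/126 + (871/756)x + (-11/9)x² + (113/108)x³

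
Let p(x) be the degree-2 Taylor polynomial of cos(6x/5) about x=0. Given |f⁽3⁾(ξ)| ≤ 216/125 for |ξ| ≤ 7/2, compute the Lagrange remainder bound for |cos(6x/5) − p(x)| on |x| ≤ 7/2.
3087/250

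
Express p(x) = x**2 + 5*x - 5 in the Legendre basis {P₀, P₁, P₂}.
(-14/3)P₀ + (5)P₁ + (2/3)P₂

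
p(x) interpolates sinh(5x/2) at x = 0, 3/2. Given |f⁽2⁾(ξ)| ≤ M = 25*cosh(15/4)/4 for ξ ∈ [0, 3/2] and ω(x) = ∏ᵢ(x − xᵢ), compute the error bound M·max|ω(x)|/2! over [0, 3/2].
225*cosh(15/4)/128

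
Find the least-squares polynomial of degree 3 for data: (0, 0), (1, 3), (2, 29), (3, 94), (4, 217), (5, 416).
-11/126 + (-1261/756)x + (521/252)x² + (161/54)x³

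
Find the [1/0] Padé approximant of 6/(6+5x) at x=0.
1 - 5*x/6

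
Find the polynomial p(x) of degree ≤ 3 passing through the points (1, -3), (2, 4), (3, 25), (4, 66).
x**3 + x**2 - 3*x - 2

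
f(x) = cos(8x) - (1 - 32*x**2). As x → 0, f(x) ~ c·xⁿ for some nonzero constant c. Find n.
4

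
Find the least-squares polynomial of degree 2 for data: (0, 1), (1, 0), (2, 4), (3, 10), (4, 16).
17/35 + (-4/7)x + (8/7)x²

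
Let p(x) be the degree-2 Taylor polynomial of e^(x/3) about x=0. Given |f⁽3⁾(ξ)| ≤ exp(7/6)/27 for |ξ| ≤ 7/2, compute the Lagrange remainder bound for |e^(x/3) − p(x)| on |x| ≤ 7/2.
343*exp(7/6)/1296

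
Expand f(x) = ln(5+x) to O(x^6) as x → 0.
log(5) + x/5 - x**2/50 + x**3/375 - x**4/2500 + x**5/15625 + O(x**6)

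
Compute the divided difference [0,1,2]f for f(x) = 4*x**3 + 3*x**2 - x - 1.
15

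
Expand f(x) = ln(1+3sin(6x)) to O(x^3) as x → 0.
18*x - 162*x**2 + O(x**3)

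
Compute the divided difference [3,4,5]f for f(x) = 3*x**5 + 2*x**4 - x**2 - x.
2173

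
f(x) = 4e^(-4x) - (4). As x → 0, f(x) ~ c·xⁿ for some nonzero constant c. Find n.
1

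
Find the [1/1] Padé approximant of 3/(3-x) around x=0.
1/(1 - x/3)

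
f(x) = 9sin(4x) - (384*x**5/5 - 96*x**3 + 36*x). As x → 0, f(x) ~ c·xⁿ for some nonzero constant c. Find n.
7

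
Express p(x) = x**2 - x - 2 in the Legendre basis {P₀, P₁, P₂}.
(-5/3)P₀ - P₁ + (2/3)P₂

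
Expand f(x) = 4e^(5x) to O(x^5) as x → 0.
4 + 20*x + 50*x**2 + 250*x**3/3 + 625*x**4/6 + O(x**5)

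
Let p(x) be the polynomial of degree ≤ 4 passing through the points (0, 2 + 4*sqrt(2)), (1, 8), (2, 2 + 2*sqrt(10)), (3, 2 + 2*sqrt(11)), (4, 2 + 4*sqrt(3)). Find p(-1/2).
-283/16 - 45*sqrt(11)/16 + 35*sqrt(3)/32 + 315*sqrt(2)/32 + 189*sqrt(10)/32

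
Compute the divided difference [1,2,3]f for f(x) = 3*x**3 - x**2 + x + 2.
17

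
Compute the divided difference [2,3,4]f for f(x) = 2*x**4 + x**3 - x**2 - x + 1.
118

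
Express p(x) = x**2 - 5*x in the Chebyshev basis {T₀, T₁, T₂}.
(1/2)T₀ + (-5)T₁ + (1/2)T₂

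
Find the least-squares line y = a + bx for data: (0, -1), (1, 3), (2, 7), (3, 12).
a = -6/5, b = 43/10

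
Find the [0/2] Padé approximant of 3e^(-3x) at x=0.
3/(9*x**2/2 + 3*x + 1)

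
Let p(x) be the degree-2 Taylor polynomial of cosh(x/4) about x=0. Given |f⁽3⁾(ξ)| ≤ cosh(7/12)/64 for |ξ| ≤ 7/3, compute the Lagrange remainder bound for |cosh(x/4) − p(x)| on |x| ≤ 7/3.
343*cosh(7/12)/10368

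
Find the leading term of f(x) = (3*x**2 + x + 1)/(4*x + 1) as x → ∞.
3*x/4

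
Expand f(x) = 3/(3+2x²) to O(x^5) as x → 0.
1 - 2*x**2/3 + 4*x**4/9 + O(x**5)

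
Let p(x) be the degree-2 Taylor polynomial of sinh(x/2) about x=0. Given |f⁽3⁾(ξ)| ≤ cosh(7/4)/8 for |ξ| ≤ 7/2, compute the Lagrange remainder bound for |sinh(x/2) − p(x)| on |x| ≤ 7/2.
343*cosh(7/4)/384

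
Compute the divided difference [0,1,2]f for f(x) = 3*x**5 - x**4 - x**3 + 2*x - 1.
35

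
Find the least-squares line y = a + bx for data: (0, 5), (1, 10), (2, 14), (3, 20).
a = 49/10, b = 49/10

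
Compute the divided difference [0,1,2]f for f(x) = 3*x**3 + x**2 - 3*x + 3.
10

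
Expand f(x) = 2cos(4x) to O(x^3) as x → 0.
2 - 16*x**2 + O(x**3)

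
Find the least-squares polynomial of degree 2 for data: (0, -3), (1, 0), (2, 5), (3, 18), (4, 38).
-12/5 + (-2)x + (3)x²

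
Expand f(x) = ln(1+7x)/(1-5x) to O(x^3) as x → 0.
7*x + 21*x**2/2 + O(x**3)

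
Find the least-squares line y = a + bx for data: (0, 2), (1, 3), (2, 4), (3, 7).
a = 8/5, b = 8/5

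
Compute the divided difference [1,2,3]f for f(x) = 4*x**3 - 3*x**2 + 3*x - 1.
21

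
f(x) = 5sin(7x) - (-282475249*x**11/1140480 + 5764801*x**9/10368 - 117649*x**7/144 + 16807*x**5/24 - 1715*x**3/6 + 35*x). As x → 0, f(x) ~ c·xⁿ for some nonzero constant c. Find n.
13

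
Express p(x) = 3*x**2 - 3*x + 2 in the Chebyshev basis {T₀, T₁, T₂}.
(7/2)T₀ + (-3)T₁ + (3/2)T₂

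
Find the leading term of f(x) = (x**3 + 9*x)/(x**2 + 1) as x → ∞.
x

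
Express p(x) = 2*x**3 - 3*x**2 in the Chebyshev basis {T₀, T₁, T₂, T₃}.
(-3/2)T₀ + (3/2)T₁ + (-3/2)T₂ + (1/2)T₃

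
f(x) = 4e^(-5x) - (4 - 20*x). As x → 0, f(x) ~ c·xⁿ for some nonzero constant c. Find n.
2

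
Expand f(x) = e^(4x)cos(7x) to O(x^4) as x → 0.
1 + 4*x - 33*x**2/2 - 262*x**3/3 + O(x**4)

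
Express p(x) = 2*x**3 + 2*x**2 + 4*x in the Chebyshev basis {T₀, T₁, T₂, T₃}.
T₀ + (11/2)T₁ + T₂ + (1/2)T₃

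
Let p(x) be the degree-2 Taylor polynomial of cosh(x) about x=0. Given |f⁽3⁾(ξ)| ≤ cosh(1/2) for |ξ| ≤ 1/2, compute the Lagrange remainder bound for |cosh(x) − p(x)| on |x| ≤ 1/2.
cosh(1/2)/48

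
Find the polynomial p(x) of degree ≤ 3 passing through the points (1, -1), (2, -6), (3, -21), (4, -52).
-x**3 + x**2 - x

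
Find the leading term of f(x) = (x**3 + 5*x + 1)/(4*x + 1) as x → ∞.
x**2/4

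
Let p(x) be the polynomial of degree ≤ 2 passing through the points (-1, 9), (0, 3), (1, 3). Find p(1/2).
9/4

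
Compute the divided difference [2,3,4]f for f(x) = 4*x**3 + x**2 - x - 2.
37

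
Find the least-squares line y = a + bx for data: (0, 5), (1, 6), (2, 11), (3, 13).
a = 22/5, b = 29/10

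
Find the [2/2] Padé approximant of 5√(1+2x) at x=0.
(25*x**2/4 + 25*x/2 + 5)/(x**2/4 + 3*x/2 + 1)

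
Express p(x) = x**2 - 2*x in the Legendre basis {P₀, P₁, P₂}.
(1/3)P₀ + (-2)P₁ + (2/3)P₂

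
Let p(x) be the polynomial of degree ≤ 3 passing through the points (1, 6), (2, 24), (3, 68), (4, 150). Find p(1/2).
3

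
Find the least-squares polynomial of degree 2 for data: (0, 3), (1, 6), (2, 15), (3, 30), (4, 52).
108/35 + (-13/35)x + (22/7)x²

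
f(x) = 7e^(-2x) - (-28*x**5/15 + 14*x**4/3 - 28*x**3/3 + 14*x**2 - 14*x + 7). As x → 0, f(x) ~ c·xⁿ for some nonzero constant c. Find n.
6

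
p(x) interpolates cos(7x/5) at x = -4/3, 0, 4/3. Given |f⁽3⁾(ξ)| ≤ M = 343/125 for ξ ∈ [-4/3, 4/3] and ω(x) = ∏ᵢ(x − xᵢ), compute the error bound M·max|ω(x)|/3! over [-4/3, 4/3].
21952*sqrt(3)/91125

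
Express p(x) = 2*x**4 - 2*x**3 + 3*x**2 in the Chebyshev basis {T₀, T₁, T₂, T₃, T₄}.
(9/4)T₀ + (-3/2)T₁ + (5/2)T₂ + (-1/2)T₃ + (1/4)T₄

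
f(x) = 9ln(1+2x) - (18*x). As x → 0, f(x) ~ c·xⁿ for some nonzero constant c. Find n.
2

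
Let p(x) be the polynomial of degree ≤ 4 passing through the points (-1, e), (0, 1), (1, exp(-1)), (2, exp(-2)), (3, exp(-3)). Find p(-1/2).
(-70*exp(2) - 5 + 28*e + 35*(e + 4)*exp(3))*exp(-3)/128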